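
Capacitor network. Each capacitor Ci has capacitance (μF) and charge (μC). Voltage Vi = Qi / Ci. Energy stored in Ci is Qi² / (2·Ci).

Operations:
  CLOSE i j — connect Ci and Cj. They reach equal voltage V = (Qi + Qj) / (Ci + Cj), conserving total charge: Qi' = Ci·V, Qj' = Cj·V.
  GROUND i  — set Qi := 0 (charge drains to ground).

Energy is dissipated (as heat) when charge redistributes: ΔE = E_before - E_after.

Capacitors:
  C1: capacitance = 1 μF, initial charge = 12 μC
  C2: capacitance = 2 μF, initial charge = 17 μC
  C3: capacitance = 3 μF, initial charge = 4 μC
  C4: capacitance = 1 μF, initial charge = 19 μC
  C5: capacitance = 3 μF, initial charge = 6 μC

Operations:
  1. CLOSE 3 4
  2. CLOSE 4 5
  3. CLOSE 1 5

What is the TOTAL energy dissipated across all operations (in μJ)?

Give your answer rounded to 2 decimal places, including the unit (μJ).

Answer: 153.11 μJ

Derivation:
Initial: C1(1μF, Q=12μC, V=12.00V), C2(2μF, Q=17μC, V=8.50V), C3(3μF, Q=4μC, V=1.33V), C4(1μF, Q=19μC, V=19.00V), C5(3μF, Q=6μC, V=2.00V)
Op 1: CLOSE 3-4: Q_total=23.00, C_total=4.00, V=5.75; Q3=17.25, Q4=5.75; dissipated=117.042
Op 2: CLOSE 4-5: Q_total=11.75, C_total=4.00, V=2.94; Q4=2.94, Q5=8.81; dissipated=5.273
Op 3: CLOSE 1-5: Q_total=20.81, C_total=4.00, V=5.20; Q1=5.20, Q5=15.61; dissipated=30.798
Total dissipated: 153.113 μJ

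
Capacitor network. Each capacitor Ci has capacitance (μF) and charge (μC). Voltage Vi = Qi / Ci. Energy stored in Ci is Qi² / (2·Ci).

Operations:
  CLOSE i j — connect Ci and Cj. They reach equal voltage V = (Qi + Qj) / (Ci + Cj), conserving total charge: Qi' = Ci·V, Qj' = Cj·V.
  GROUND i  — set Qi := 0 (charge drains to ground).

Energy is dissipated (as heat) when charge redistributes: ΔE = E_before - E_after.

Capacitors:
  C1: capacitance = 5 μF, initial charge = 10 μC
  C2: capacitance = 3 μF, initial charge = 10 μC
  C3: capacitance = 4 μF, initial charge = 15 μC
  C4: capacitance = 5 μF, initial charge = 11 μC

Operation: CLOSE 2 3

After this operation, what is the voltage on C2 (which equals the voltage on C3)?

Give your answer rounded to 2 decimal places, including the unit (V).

Initial: C1(5μF, Q=10μC, V=2.00V), C2(3μF, Q=10μC, V=3.33V), C3(4μF, Q=15μC, V=3.75V), C4(5μF, Q=11μC, V=2.20V)
Op 1: CLOSE 2-3: Q_total=25.00, C_total=7.00, V=3.57; Q2=10.71, Q3=14.29; dissipated=0.149

Answer: 3.57 V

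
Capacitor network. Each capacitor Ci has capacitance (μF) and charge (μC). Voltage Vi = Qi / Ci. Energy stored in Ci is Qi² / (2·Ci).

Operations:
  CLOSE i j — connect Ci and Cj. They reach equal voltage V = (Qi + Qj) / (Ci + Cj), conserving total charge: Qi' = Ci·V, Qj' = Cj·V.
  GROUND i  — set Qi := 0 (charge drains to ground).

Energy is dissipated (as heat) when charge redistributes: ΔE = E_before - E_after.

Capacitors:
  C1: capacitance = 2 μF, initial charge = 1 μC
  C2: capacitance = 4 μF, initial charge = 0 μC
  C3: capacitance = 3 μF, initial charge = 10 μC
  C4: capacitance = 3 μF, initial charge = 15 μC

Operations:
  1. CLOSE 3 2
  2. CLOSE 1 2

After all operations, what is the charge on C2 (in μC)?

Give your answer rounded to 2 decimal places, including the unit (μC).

Initial: C1(2μF, Q=1μC, V=0.50V), C2(4μF, Q=0μC, V=0.00V), C3(3μF, Q=10μC, V=3.33V), C4(3μF, Q=15μC, V=5.00V)
Op 1: CLOSE 3-2: Q_total=10.00, C_total=7.00, V=1.43; Q3=4.29, Q2=5.71; dissipated=9.524
Op 2: CLOSE 1-2: Q_total=6.71, C_total=6.00, V=1.12; Q1=2.24, Q2=4.48; dissipated=0.575
Final charges: Q1=2.24, Q2=4.48, Q3=4.29, Q4=15.00

Answer: 4.48 μC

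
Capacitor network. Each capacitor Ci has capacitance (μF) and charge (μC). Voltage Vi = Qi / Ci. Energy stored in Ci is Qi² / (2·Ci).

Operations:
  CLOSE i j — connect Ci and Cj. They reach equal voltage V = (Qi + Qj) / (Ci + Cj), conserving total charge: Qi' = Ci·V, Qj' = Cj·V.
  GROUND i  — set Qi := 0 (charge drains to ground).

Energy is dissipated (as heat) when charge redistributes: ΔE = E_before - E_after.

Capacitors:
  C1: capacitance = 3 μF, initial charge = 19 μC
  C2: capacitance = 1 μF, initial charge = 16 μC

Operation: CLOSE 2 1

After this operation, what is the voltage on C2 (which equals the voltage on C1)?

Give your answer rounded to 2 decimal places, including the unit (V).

Answer: 8.75 V

Derivation:
Initial: C1(3μF, Q=19μC, V=6.33V), C2(1μF, Q=16μC, V=16.00V)
Op 1: CLOSE 2-1: Q_total=35.00, C_total=4.00, V=8.75; Q2=8.75, Q1=26.25; dissipated=35.042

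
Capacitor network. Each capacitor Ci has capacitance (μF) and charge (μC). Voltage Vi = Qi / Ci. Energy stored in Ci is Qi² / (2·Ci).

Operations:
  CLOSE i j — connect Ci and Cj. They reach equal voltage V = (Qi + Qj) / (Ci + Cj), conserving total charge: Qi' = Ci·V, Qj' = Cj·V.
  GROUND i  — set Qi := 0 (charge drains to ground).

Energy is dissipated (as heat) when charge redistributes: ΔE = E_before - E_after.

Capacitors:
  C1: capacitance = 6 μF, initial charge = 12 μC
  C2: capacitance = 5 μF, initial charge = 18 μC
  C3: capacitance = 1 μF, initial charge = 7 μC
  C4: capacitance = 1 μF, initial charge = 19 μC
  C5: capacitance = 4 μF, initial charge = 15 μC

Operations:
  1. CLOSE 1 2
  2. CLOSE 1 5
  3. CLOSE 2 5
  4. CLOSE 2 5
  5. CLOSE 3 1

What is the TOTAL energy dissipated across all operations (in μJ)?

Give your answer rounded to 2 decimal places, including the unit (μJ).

Answer: 11.33 μJ

Derivation:
Initial: C1(6μF, Q=12μC, V=2.00V), C2(5μF, Q=18μC, V=3.60V), C3(1μF, Q=7μC, V=7.00V), C4(1μF, Q=19μC, V=19.00V), C5(4μF, Q=15μC, V=3.75V)
Op 1: CLOSE 1-2: Q_total=30.00, C_total=11.00, V=2.73; Q1=16.36, Q2=13.64; dissipated=3.491
Op 2: CLOSE 1-5: Q_total=31.36, C_total=10.00, V=3.14; Q1=18.82, Q5=12.55; dissipated=1.255
Op 3: CLOSE 2-5: Q_total=26.18, C_total=9.00, V=2.91; Q2=14.55, Q5=11.64; dissipated=0.186
Op 4: CLOSE 2-5: Q_total=26.18, C_total=9.00, V=2.91; Q2=14.55, Q5=11.64; dissipated=0.000
Op 5: CLOSE 3-1: Q_total=25.82, C_total=7.00, V=3.69; Q3=3.69, Q1=22.13; dissipated=6.398
Total dissipated: 11.330 μJ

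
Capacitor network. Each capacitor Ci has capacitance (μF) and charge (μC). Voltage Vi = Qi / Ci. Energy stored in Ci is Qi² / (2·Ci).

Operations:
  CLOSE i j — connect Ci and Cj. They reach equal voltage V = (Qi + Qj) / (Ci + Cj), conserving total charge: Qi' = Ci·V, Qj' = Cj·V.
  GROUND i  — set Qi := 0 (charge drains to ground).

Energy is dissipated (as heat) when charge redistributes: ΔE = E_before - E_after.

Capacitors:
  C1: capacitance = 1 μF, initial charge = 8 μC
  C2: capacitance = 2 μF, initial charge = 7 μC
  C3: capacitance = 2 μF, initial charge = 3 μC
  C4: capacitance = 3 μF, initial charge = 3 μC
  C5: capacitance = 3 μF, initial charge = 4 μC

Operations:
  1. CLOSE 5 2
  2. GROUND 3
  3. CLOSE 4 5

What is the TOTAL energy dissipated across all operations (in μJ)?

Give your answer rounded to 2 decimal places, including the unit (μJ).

Answer: 6.15 μJ

Derivation:
Initial: C1(1μF, Q=8μC, V=8.00V), C2(2μF, Q=7μC, V=3.50V), C3(2μF, Q=3μC, V=1.50V), C4(3μF, Q=3μC, V=1.00V), C5(3μF, Q=4μC, V=1.33V)
Op 1: CLOSE 5-2: Q_total=11.00, C_total=5.00, V=2.20; Q5=6.60, Q2=4.40; dissipated=2.817
Op 2: GROUND 3: Q3=0; energy lost=2.250
Op 3: CLOSE 4-5: Q_total=9.60, C_total=6.00, V=1.60; Q4=4.80, Q5=4.80; dissipated=1.080
Total dissipated: 6.147 μJ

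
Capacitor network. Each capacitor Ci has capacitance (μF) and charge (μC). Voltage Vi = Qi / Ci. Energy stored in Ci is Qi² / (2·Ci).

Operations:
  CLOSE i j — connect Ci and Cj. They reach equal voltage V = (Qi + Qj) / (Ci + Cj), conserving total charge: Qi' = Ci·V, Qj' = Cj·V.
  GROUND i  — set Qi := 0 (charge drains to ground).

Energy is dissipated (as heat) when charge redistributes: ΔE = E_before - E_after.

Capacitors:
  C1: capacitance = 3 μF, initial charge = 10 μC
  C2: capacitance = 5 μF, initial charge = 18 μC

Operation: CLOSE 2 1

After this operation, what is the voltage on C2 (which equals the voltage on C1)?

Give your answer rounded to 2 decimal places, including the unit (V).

Initial: C1(3μF, Q=10μC, V=3.33V), C2(5μF, Q=18μC, V=3.60V)
Op 1: CLOSE 2-1: Q_total=28.00, C_total=8.00, V=3.50; Q2=17.50, Q1=10.50; dissipated=0.067

Answer: 3.50 V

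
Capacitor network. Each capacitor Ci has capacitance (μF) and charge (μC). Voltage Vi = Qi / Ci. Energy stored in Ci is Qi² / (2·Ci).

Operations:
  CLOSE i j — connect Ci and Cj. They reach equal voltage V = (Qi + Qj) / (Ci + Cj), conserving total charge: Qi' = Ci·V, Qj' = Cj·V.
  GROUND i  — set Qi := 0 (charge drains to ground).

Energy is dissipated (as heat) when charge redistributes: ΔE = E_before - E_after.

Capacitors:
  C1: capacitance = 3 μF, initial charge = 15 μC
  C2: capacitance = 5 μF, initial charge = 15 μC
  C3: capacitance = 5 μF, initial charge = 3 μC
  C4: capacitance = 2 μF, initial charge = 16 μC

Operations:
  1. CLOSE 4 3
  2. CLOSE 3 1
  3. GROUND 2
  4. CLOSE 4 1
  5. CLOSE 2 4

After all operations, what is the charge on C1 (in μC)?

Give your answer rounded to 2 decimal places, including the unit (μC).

Answer: 9.69 μC

Derivation:
Initial: C1(3μF, Q=15μC, V=5.00V), C2(5μF, Q=15μC, V=3.00V), C3(5μF, Q=3μC, V=0.60V), C4(2μF, Q=16μC, V=8.00V)
Op 1: CLOSE 4-3: Q_total=19.00, C_total=7.00, V=2.71; Q4=5.43, Q3=13.57; dissipated=39.114
Op 2: CLOSE 3-1: Q_total=28.57, C_total=8.00, V=3.57; Q3=17.86, Q1=10.71; dissipated=4.898
Op 3: GROUND 2: Q2=0; energy lost=22.500
Op 4: CLOSE 4-1: Q_total=16.14, C_total=5.00, V=3.23; Q4=6.46, Q1=9.69; dissipated=0.441
Op 5: CLOSE 2-4: Q_total=6.46, C_total=7.00, V=0.92; Q2=4.61, Q4=1.84; dissipated=7.445
Final charges: Q1=9.69, Q2=4.61, Q3=17.86, Q4=1.84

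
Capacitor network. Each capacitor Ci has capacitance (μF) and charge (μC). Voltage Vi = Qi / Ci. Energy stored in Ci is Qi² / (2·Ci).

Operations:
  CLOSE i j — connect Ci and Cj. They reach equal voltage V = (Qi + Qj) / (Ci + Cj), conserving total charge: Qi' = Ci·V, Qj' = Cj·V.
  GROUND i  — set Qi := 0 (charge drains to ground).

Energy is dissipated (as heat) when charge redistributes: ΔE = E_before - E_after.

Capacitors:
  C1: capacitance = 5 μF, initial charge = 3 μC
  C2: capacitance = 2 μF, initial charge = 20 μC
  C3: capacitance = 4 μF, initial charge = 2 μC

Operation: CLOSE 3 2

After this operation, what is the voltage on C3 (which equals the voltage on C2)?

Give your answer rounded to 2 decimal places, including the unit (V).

Answer: 3.67 V

Derivation:
Initial: C1(5μF, Q=3μC, V=0.60V), C2(2μF, Q=20μC, V=10.00V), C3(4μF, Q=2μC, V=0.50V)
Op 1: CLOSE 3-2: Q_total=22.00, C_total=6.00, V=3.67; Q3=14.67, Q2=7.33; dissipated=60.167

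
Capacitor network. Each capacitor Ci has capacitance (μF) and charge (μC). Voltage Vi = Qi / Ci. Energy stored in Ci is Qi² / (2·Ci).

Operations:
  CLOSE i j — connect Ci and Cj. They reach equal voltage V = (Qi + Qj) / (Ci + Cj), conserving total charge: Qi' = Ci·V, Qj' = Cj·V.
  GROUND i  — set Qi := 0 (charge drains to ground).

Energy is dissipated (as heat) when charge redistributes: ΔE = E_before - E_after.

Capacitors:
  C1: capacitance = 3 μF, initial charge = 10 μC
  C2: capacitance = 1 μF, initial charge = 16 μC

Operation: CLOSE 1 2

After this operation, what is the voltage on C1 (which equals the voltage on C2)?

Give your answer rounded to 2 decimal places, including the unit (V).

Initial: C1(3μF, Q=10μC, V=3.33V), C2(1μF, Q=16μC, V=16.00V)
Op 1: CLOSE 1-2: Q_total=26.00, C_total=4.00, V=6.50; Q1=19.50, Q2=6.50; dissipated=60.167

Answer: 6.50 V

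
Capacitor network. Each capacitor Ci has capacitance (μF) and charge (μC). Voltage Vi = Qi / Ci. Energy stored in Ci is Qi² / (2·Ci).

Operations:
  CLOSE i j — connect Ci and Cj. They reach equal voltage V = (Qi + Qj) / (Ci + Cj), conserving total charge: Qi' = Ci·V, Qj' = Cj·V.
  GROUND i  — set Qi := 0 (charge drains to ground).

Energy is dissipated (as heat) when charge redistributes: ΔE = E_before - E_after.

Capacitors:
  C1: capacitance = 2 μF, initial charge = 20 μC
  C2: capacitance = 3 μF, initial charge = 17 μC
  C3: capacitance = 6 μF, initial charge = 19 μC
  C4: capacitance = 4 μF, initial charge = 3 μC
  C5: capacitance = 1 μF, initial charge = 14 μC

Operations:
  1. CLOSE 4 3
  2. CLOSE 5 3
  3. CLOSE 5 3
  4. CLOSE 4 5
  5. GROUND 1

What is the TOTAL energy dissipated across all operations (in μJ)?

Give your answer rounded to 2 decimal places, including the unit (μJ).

Answer: 167.82 μJ

Derivation:
Initial: C1(2μF, Q=20μC, V=10.00V), C2(3μF, Q=17μC, V=5.67V), C3(6μF, Q=19μC, V=3.17V), C4(4μF, Q=3μC, V=0.75V), C5(1μF, Q=14μC, V=14.00V)
Op 1: CLOSE 4-3: Q_total=22.00, C_total=10.00, V=2.20; Q4=8.80, Q3=13.20; dissipated=7.008
Op 2: CLOSE 5-3: Q_total=27.20, C_total=7.00, V=3.89; Q5=3.89, Q3=23.31; dissipated=59.674
Op 3: CLOSE 5-3: Q_total=27.20, C_total=7.00, V=3.89; Q5=3.89, Q3=23.31; dissipated=0.000
Op 4: CLOSE 4-5: Q_total=12.69, C_total=5.00, V=2.54; Q4=10.15, Q5=2.54; dissipated=1.137
Op 5: GROUND 1: Q1=0; energy lost=100.000
Total dissipated: 167.819 μJ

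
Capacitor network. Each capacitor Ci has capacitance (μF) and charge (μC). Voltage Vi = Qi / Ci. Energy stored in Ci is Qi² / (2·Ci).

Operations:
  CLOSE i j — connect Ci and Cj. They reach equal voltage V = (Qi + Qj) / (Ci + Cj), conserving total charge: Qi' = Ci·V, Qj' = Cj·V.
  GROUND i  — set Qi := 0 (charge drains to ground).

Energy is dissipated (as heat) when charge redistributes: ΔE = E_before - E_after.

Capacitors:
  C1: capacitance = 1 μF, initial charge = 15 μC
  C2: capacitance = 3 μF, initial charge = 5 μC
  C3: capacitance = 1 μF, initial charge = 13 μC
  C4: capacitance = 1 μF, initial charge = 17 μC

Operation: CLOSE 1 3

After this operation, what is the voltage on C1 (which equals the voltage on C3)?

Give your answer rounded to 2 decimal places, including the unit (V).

Answer: 14.00 V

Derivation:
Initial: C1(1μF, Q=15μC, V=15.00V), C2(3μF, Q=5μC, V=1.67V), C3(1μF, Q=13μC, V=13.00V), C4(1μF, Q=17μC, V=17.00V)
Op 1: CLOSE 1-3: Q_total=28.00, C_total=2.00, V=14.00; Q1=14.00, Q3=14.00; dissipated=1.000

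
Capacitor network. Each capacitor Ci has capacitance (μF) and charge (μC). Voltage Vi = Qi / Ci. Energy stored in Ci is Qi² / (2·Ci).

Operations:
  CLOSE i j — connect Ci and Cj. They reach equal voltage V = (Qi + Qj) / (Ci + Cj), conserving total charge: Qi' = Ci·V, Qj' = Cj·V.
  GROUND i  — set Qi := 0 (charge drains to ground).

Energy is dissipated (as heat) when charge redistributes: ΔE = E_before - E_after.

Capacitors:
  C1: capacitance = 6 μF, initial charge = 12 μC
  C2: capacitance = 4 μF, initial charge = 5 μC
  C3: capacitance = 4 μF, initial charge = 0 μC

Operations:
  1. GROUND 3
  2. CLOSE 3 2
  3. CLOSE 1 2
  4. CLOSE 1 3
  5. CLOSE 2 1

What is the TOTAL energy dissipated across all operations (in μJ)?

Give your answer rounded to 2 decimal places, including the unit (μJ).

Initial: C1(6μF, Q=12μC, V=2.00V), C2(4μF, Q=5μC, V=1.25V), C3(4μF, Q=0μC, V=0.00V)
Op 1: GROUND 3: Q3=0; energy lost=0.000
Op 2: CLOSE 3-2: Q_total=5.00, C_total=8.00, V=0.62; Q3=2.50, Q2=2.50; dissipated=1.562
Op 3: CLOSE 1-2: Q_total=14.50, C_total=10.00, V=1.45; Q1=8.70, Q2=5.80; dissipated=2.269
Op 4: CLOSE 1-3: Q_total=11.20, C_total=10.00, V=1.12; Q1=6.72, Q3=4.48; dissipated=0.817
Op 5: CLOSE 2-1: Q_total=12.52, C_total=10.00, V=1.25; Q2=5.01, Q1=7.51; dissipated=0.131
Total dissipated: 4.779 μJ

Answer: 4.78 μJ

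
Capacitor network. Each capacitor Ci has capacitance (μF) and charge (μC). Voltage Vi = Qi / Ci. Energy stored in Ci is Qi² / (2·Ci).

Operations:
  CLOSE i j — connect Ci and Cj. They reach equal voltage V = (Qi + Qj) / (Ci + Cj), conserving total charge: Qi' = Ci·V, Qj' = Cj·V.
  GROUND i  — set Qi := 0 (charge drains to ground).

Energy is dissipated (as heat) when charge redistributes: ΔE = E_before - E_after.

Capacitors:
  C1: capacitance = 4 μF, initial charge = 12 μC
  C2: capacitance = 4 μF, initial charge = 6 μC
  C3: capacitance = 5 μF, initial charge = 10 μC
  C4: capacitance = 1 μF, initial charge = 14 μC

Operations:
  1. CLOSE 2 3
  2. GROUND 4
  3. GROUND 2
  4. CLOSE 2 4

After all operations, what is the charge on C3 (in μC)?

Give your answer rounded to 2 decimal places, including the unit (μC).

Initial: C1(4μF, Q=12μC, V=3.00V), C2(4μF, Q=6μC, V=1.50V), C3(5μF, Q=10μC, V=2.00V), C4(1μF, Q=14μC, V=14.00V)
Op 1: CLOSE 2-3: Q_total=16.00, C_total=9.00, V=1.78; Q2=7.11, Q3=8.89; dissipated=0.278
Op 2: GROUND 4: Q4=0; energy lost=98.000
Op 3: GROUND 2: Q2=0; energy lost=6.321
Op 4: CLOSE 2-4: Q_total=0.00, C_total=5.00, V=0.00; Q2=0.00, Q4=0.00; dissipated=0.000
Final charges: Q1=12.00, Q2=0.00, Q3=8.89, Q4=0.00

Answer: 8.89 μC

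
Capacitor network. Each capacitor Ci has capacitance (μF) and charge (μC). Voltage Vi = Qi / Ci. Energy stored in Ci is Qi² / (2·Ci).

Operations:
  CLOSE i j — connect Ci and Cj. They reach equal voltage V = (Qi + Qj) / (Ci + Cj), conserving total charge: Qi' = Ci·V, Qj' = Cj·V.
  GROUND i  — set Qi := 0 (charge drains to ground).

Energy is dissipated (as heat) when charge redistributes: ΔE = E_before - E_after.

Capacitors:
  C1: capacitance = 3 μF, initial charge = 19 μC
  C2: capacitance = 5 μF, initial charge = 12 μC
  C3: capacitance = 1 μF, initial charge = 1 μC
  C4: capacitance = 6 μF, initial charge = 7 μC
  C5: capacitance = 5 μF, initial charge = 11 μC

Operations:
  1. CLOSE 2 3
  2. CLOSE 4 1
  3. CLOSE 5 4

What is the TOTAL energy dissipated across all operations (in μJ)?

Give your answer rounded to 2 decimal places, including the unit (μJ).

Answer: 28.16 μJ

Derivation:
Initial: C1(3μF, Q=19μC, V=6.33V), C2(5μF, Q=12μC, V=2.40V), C3(1μF, Q=1μC, V=1.00V), C4(6μF, Q=7μC, V=1.17V), C5(5μF, Q=11μC, V=2.20V)
Op 1: CLOSE 2-3: Q_total=13.00, C_total=6.00, V=2.17; Q2=10.83, Q3=2.17; dissipated=0.817
Op 2: CLOSE 4-1: Q_total=26.00, C_total=9.00, V=2.89; Q4=17.33, Q1=8.67; dissipated=26.694
Op 3: CLOSE 5-4: Q_total=28.33, C_total=11.00, V=2.58; Q5=12.88, Q4=15.45; dissipated=0.647
Total dissipated: 28.158 μJ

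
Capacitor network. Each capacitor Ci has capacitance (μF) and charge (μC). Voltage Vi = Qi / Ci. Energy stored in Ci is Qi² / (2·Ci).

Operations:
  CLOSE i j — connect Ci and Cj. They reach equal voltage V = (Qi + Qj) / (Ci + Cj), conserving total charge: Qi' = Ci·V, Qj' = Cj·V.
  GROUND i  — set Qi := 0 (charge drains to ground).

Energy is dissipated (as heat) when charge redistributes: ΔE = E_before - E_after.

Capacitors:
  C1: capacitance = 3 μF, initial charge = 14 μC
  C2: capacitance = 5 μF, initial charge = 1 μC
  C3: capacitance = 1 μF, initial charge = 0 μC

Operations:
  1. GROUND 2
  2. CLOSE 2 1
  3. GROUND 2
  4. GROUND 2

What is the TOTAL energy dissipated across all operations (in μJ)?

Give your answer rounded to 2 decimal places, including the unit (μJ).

Initial: C1(3μF, Q=14μC, V=4.67V), C2(5μF, Q=1μC, V=0.20V), C3(1μF, Q=0μC, V=0.00V)
Op 1: GROUND 2: Q2=0; energy lost=0.100
Op 2: CLOSE 2-1: Q_total=14.00, C_total=8.00, V=1.75; Q2=8.75, Q1=5.25; dissipated=20.417
Op 3: GROUND 2: Q2=0; energy lost=7.656
Op 4: GROUND 2: Q2=0; energy lost=0.000
Total dissipated: 28.173 μJ

Answer: 28.17 μJ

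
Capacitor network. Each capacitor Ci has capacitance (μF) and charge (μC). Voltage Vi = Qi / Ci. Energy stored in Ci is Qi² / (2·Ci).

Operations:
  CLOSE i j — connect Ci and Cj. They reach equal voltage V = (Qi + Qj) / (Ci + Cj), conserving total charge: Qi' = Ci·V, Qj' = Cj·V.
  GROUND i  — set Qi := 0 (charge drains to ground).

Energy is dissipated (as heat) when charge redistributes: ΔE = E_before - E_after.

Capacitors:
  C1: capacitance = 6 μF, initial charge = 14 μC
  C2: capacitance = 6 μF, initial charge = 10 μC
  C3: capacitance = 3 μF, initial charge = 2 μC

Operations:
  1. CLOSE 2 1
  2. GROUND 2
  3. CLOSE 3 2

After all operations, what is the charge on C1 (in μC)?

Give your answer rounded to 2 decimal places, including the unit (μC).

Answer: 12.00 μC

Derivation:
Initial: C1(6μF, Q=14μC, V=2.33V), C2(6μF, Q=10μC, V=1.67V), C3(3μF, Q=2μC, V=0.67V)
Op 1: CLOSE 2-1: Q_total=24.00, C_total=12.00, V=2.00; Q2=12.00, Q1=12.00; dissipated=0.667
Op 2: GROUND 2: Q2=0; energy lost=12.000
Op 3: CLOSE 3-2: Q_total=2.00, C_total=9.00, V=0.22; Q3=0.67, Q2=1.33; dissipated=0.444
Final charges: Q1=12.00, Q2=1.33, Q3=0.67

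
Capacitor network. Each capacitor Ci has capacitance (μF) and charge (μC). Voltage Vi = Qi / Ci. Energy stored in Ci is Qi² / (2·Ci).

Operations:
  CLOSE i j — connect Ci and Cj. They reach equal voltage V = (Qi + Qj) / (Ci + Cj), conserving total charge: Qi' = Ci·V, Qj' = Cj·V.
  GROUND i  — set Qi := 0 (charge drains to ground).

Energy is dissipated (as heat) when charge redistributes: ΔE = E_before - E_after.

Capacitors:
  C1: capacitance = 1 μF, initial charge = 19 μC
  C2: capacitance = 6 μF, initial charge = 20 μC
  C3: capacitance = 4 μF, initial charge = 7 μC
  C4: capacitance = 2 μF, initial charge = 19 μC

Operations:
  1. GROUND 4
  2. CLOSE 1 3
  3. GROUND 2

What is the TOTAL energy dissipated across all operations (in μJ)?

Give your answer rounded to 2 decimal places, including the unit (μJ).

Initial: C1(1μF, Q=19μC, V=19.00V), C2(6μF, Q=20μC, V=3.33V), C3(4μF, Q=7μC, V=1.75V), C4(2μF, Q=19μC, V=9.50V)
Op 1: GROUND 4: Q4=0; energy lost=90.250
Op 2: CLOSE 1-3: Q_total=26.00, C_total=5.00, V=5.20; Q1=5.20, Q3=20.80; dissipated=119.025
Op 3: GROUND 2: Q2=0; energy lost=33.333
Total dissipated: 242.608 μJ

Answer: 242.61 μJ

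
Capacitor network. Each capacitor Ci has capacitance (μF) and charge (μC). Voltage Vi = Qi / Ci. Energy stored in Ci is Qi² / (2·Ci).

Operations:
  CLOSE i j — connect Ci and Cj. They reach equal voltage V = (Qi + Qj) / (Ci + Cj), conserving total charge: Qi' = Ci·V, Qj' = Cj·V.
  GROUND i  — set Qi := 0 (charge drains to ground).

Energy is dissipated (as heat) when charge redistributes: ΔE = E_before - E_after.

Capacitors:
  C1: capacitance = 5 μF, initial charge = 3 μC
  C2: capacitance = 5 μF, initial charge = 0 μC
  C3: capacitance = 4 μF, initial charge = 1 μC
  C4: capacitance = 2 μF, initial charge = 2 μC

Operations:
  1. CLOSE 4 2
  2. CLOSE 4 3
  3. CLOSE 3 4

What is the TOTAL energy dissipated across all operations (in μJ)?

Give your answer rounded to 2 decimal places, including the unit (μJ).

Answer: 0.72 μJ

Derivation:
Initial: C1(5μF, Q=3μC, V=0.60V), C2(5μF, Q=0μC, V=0.00V), C3(4μF, Q=1μC, V=0.25V), C4(2μF, Q=2μC, V=1.00V)
Op 1: CLOSE 4-2: Q_total=2.00, C_total=7.00, V=0.29; Q4=0.57, Q2=1.43; dissipated=0.714
Op 2: CLOSE 4-3: Q_total=1.57, C_total=6.00, V=0.26; Q4=0.52, Q3=1.05; dissipated=0.001
Op 3: CLOSE 3-4: Q_total=1.57, C_total=6.00, V=0.26; Q3=1.05, Q4=0.52; dissipated=0.000
Total dissipated: 0.715 μJ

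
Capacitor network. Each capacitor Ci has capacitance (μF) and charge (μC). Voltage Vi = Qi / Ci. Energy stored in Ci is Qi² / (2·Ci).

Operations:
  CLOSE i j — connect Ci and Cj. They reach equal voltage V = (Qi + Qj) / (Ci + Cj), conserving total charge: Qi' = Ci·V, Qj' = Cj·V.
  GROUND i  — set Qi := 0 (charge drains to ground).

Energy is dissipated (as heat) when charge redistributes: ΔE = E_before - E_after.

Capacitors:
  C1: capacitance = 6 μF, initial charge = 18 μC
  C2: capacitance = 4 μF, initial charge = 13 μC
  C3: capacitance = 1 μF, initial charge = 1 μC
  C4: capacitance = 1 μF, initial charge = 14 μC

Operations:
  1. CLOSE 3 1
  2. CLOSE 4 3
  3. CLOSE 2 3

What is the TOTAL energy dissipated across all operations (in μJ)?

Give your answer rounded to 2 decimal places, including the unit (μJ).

Answer: 43.99 μJ

Derivation:
Initial: C1(6μF, Q=18μC, V=3.00V), C2(4μF, Q=13μC, V=3.25V), C3(1μF, Q=1μC, V=1.00V), C4(1μF, Q=14μC, V=14.00V)
Op 1: CLOSE 3-1: Q_total=19.00, C_total=7.00, V=2.71; Q3=2.71, Q1=16.29; dissipated=1.714
Op 2: CLOSE 4-3: Q_total=16.71, C_total=2.00, V=8.36; Q4=8.36, Q3=8.36; dissipated=31.842
Op 3: CLOSE 2-3: Q_total=21.36, C_total=5.00, V=4.27; Q2=17.09, Q3=4.27; dissipated=10.433
Total dissipated: 43.989 μJ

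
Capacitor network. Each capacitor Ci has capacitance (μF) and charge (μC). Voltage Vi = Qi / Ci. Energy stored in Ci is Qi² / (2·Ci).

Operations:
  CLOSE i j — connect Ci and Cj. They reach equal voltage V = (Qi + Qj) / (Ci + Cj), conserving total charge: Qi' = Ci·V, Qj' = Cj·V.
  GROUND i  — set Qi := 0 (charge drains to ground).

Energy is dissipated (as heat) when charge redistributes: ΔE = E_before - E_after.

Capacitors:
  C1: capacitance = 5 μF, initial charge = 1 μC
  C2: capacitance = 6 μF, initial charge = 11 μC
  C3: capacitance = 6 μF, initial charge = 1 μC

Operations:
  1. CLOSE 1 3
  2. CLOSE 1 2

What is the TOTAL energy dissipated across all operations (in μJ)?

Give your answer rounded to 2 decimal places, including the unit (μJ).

Initial: C1(5μF, Q=1μC, V=0.20V), C2(6μF, Q=11μC, V=1.83V), C3(6μF, Q=1μC, V=0.17V)
Op 1: CLOSE 1-3: Q_total=2.00, C_total=11.00, V=0.18; Q1=0.91, Q3=1.09; dissipated=0.002
Op 2: CLOSE 1-2: Q_total=11.91, C_total=11.00, V=1.08; Q1=5.41, Q2=6.50; dissipated=3.719
Total dissipated: 3.721 μJ

Answer: 3.72 μJ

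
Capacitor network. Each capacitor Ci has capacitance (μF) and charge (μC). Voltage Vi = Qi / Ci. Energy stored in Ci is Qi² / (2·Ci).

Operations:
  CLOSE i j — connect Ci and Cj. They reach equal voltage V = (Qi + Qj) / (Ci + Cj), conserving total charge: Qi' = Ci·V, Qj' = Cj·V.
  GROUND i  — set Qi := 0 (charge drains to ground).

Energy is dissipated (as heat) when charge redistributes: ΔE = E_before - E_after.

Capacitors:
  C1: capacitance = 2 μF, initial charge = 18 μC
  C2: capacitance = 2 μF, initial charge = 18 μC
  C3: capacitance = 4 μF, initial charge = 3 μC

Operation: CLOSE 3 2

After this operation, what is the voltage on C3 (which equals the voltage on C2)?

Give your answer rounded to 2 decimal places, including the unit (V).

Answer: 3.50 V

Derivation:
Initial: C1(2μF, Q=18μC, V=9.00V), C2(2μF, Q=18μC, V=9.00V), C3(4μF, Q=3μC, V=0.75V)
Op 1: CLOSE 3-2: Q_total=21.00, C_total=6.00, V=3.50; Q3=14.00, Q2=7.00; dissipated=45.375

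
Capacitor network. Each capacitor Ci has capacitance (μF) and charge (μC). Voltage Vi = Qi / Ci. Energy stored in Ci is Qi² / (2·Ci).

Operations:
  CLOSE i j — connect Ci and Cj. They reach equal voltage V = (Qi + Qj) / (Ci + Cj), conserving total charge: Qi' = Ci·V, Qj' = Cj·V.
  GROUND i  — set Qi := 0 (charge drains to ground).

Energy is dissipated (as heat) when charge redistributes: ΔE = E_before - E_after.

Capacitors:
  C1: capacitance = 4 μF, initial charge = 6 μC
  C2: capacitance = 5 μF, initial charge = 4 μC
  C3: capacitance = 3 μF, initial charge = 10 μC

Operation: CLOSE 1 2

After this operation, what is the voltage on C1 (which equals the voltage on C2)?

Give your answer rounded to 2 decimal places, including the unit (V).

Answer: 1.11 V

Derivation:
Initial: C1(4μF, Q=6μC, V=1.50V), C2(5μF, Q=4μC, V=0.80V), C3(3μF, Q=10μC, V=3.33V)
Op 1: CLOSE 1-2: Q_total=10.00, C_total=9.00, V=1.11; Q1=4.44, Q2=5.56; dissipated=0.544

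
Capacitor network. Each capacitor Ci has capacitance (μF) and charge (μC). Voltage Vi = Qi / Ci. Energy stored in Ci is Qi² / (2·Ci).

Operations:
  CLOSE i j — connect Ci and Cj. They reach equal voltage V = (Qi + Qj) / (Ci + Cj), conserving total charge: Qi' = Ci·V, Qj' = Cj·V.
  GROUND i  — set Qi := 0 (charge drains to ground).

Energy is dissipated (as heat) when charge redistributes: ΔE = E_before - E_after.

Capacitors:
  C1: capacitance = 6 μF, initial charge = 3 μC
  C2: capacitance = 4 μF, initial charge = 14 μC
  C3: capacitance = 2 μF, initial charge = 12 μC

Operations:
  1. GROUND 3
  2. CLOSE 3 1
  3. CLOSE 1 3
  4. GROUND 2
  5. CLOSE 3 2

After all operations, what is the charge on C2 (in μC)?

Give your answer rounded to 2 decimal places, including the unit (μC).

Answer: 0.50 μC

Derivation:
Initial: C1(6μF, Q=3μC, V=0.50V), C2(4μF, Q=14μC, V=3.50V), C3(2μF, Q=12μC, V=6.00V)
Op 1: GROUND 3: Q3=0; energy lost=36.000
Op 2: CLOSE 3-1: Q_total=3.00, C_total=8.00, V=0.38; Q3=0.75, Q1=2.25; dissipated=0.188
Op 3: CLOSE 1-3: Q_total=3.00, C_total=8.00, V=0.38; Q1=2.25, Q3=0.75; dissipated=0.000
Op 4: GROUND 2: Q2=0; energy lost=24.500
Op 5: CLOSE 3-2: Q_total=0.75, C_total=6.00, V=0.12; Q3=0.25, Q2=0.50; dissipated=0.094
Final charges: Q1=2.25, Q2=0.50, Q3=0.25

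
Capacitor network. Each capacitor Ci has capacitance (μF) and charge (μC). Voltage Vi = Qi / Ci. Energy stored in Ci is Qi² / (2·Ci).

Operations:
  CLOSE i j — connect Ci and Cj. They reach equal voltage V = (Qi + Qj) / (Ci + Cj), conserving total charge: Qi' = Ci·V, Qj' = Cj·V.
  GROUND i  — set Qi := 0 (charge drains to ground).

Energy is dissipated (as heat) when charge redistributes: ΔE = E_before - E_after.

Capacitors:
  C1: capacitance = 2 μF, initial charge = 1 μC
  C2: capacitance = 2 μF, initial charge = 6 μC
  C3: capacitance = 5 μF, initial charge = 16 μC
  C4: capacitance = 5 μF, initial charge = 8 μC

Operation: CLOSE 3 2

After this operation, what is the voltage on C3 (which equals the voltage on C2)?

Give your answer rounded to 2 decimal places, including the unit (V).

Initial: C1(2μF, Q=1μC, V=0.50V), C2(2μF, Q=6μC, V=3.00V), C3(5μF, Q=16μC, V=3.20V), C4(5μF, Q=8μC, V=1.60V)
Op 1: CLOSE 3-2: Q_total=22.00, C_total=7.00, V=3.14; Q3=15.71, Q2=6.29; dissipated=0.029

Answer: 3.14 V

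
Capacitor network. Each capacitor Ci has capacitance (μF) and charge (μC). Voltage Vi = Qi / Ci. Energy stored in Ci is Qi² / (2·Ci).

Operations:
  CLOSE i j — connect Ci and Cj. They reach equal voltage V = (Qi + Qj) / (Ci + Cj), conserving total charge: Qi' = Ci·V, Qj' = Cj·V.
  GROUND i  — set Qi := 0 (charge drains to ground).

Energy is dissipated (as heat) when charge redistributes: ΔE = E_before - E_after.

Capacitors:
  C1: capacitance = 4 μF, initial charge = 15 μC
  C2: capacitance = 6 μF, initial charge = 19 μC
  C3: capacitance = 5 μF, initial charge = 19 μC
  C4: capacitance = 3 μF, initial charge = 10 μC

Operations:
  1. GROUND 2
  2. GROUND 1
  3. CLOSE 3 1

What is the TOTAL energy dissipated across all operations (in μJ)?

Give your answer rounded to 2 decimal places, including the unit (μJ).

Answer: 74.25 μJ

Derivation:
Initial: C1(4μF, Q=15μC, V=3.75V), C2(6μF, Q=19μC, V=3.17V), C3(5μF, Q=19μC, V=3.80V), C4(3μF, Q=10μC, V=3.33V)
Op 1: GROUND 2: Q2=0; energy lost=30.083
Op 2: GROUND 1: Q1=0; energy lost=28.125
Op 3: CLOSE 3-1: Q_total=19.00, C_total=9.00, V=2.11; Q3=10.56, Q1=8.44; dissipated=16.044
Total dissipated: 74.253 μJ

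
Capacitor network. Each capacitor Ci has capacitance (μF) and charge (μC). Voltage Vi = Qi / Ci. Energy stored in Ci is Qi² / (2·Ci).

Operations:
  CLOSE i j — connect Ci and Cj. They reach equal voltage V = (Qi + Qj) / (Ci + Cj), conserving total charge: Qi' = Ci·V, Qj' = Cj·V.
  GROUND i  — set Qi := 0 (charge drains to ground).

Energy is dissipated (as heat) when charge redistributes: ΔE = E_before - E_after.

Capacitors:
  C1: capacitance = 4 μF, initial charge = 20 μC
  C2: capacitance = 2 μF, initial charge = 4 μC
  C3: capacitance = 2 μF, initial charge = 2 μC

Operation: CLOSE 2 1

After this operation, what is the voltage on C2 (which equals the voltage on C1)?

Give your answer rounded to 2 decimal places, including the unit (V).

Initial: C1(4μF, Q=20μC, V=5.00V), C2(2μF, Q=4μC, V=2.00V), C3(2μF, Q=2μC, V=1.00V)
Op 1: CLOSE 2-1: Q_total=24.00, C_total=6.00, V=4.00; Q2=8.00, Q1=16.00; dissipated=6.000

Answer: 4.00 V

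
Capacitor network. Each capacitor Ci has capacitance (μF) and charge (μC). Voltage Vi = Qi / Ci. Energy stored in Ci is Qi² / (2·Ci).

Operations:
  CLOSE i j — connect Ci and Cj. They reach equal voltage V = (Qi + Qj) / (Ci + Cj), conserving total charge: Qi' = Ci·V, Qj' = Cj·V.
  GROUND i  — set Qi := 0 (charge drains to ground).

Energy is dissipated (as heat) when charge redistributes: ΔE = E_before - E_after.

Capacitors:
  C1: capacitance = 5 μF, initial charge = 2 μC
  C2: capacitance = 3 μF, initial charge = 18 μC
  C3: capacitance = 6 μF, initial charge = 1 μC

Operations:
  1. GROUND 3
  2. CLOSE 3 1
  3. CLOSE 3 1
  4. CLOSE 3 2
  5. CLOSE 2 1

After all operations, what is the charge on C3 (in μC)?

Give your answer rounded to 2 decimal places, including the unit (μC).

Initial: C1(5μF, Q=2μC, V=0.40V), C2(3μF, Q=18μC, V=6.00V), C3(6μF, Q=1μC, V=0.17V)
Op 1: GROUND 3: Q3=0; energy lost=0.083
Op 2: CLOSE 3-1: Q_total=2.00, C_total=11.00, V=0.18; Q3=1.09, Q1=0.91; dissipated=0.218
Op 3: CLOSE 3-1: Q_total=2.00, C_total=11.00, V=0.18; Q3=1.09, Q1=0.91; dissipated=0.000
Op 4: CLOSE 3-2: Q_total=19.09, C_total=9.00, V=2.12; Q3=12.73, Q2=6.36; dissipated=33.851
Op 5: CLOSE 2-1: Q_total=7.27, C_total=8.00, V=0.91; Q2=2.73, Q1=4.55; dissipated=3.526
Final charges: Q1=4.55, Q2=2.73, Q3=12.73

Answer: 12.73 μC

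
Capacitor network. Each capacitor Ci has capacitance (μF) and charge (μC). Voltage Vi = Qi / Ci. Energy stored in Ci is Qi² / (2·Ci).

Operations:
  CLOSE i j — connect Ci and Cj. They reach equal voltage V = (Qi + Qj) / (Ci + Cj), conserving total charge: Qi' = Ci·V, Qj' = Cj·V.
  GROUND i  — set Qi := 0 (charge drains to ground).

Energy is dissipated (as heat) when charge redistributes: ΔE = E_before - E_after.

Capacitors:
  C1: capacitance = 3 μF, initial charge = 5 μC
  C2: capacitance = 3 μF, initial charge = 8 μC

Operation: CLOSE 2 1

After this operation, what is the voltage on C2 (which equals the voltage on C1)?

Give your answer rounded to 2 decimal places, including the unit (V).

Initial: C1(3μF, Q=5μC, V=1.67V), C2(3μF, Q=8μC, V=2.67V)
Op 1: CLOSE 2-1: Q_total=13.00, C_total=6.00, V=2.17; Q2=6.50, Q1=6.50; dissipated=0.750

Answer: 2.17 V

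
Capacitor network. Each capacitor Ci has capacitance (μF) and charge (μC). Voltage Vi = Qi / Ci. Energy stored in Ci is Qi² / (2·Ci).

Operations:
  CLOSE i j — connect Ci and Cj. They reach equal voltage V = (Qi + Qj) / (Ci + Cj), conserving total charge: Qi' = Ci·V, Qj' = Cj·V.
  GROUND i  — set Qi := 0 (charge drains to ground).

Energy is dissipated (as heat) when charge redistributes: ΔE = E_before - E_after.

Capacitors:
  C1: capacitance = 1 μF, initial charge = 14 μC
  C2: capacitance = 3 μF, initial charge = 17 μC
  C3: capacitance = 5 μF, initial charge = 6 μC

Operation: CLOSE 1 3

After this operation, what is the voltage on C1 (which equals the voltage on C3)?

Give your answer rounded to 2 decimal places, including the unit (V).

Initial: C1(1μF, Q=14μC, V=14.00V), C2(3μF, Q=17μC, V=5.67V), C3(5μF, Q=6μC, V=1.20V)
Op 1: CLOSE 1-3: Q_total=20.00, C_total=6.00, V=3.33; Q1=3.33, Q3=16.67; dissipated=68.267

Answer: 3.33 V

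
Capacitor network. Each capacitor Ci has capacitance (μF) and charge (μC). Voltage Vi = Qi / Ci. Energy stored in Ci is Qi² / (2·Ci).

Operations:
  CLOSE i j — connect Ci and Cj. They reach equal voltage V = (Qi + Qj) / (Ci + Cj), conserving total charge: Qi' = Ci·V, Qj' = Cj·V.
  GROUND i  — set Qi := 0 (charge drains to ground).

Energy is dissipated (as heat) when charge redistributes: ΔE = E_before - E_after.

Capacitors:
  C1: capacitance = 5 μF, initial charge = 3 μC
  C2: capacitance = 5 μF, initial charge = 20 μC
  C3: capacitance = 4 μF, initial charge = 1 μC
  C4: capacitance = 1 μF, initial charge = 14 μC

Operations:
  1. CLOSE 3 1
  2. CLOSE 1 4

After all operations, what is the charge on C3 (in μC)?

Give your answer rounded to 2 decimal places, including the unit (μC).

Answer: 1.78 μC

Derivation:
Initial: C1(5μF, Q=3μC, V=0.60V), C2(5μF, Q=20μC, V=4.00V), C3(4μF, Q=1μC, V=0.25V), C4(1μF, Q=14μC, V=14.00V)
Op 1: CLOSE 3-1: Q_total=4.00, C_total=9.00, V=0.44; Q3=1.78, Q1=2.22; dissipated=0.136
Op 2: CLOSE 1-4: Q_total=16.22, C_total=6.00, V=2.70; Q1=13.52, Q4=2.70; dissipated=76.564
Final charges: Q1=13.52, Q2=20.00, Q3=1.78, Q4=2.70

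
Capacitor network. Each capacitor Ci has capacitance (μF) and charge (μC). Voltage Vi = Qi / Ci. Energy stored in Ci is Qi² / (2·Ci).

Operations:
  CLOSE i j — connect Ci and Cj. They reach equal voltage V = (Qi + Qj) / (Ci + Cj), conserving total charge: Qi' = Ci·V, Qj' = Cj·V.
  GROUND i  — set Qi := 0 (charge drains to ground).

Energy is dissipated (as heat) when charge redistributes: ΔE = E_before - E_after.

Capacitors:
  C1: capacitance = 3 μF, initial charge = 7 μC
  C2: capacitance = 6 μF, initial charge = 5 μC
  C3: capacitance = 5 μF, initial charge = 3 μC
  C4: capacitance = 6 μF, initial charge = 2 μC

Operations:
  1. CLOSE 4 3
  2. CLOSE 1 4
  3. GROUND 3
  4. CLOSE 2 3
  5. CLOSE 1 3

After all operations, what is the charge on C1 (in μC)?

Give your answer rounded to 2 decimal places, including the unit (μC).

Initial: C1(3μF, Q=7μC, V=2.33V), C2(6μF, Q=5μC, V=0.83V), C3(5μF, Q=3μC, V=0.60V), C4(6μF, Q=2μC, V=0.33V)
Op 1: CLOSE 4-3: Q_total=5.00, C_total=11.00, V=0.45; Q4=2.73, Q3=2.27; dissipated=0.097
Op 2: CLOSE 1-4: Q_total=9.73, C_total=9.00, V=1.08; Q1=3.24, Q4=6.48; dissipated=3.530
Op 3: GROUND 3: Q3=0; energy lost=0.517
Op 4: CLOSE 2-3: Q_total=5.00, C_total=11.00, V=0.45; Q2=2.73, Q3=2.27; dissipated=0.947
Op 5: CLOSE 1-3: Q_total=5.52, C_total=8.00, V=0.69; Q1=2.07, Q3=3.45; dissipated=0.368
Final charges: Q1=2.07, Q2=2.73, Q3=3.45, Q4=6.48

Answer: 2.07 μC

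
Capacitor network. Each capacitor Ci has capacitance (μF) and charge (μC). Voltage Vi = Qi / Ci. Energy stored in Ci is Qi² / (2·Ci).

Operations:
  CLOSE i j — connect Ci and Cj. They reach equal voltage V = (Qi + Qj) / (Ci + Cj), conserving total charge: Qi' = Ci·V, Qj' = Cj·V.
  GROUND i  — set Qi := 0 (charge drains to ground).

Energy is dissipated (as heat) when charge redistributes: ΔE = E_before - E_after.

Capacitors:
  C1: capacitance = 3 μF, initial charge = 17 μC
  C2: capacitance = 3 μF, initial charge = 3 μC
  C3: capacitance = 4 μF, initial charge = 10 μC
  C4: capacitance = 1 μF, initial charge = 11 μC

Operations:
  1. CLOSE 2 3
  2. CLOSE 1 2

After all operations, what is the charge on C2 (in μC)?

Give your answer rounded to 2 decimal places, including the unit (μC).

Answer: 11.29 μC

Derivation:
Initial: C1(3μF, Q=17μC, V=5.67V), C2(3μF, Q=3μC, V=1.00V), C3(4μF, Q=10μC, V=2.50V), C4(1μF, Q=11μC, V=11.00V)
Op 1: CLOSE 2-3: Q_total=13.00, C_total=7.00, V=1.86; Q2=5.57, Q3=7.43; dissipated=1.929
Op 2: CLOSE 1-2: Q_total=22.57, C_total=6.00, V=3.76; Q1=11.29, Q2=11.29; dissipated=10.884
Final charges: Q1=11.29, Q2=11.29, Q3=7.43, Q4=11.00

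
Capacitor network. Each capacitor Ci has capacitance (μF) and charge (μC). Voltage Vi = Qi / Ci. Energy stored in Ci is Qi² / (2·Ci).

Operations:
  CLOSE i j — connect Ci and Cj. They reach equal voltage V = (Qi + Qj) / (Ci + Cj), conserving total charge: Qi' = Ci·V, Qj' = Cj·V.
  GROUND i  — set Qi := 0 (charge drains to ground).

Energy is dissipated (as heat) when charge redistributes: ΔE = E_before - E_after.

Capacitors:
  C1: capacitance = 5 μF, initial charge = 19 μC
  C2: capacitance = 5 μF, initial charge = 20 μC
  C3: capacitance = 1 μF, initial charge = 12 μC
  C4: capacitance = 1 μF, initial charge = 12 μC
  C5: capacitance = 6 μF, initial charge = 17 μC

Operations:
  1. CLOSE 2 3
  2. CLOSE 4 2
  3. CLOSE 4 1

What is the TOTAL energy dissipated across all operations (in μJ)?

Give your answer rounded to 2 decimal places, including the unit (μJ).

Answer: 48.10 μJ

Derivation:
Initial: C1(5μF, Q=19μC, V=3.80V), C2(5μF, Q=20μC, V=4.00V), C3(1μF, Q=12μC, V=12.00V), C4(1μF, Q=12μC, V=12.00V), C5(6μF, Q=17μC, V=2.83V)
Op 1: CLOSE 2-3: Q_total=32.00, C_total=6.00, V=5.33; Q2=26.67, Q3=5.33; dissipated=26.667
Op 2: CLOSE 4-2: Q_total=38.67, C_total=6.00, V=6.44; Q4=6.44, Q2=32.22; dissipated=18.519
Op 3: CLOSE 4-1: Q_total=25.44, C_total=6.00, V=4.24; Q4=4.24, Q1=21.20; dissipated=2.914
Total dissipated: 48.099 μJ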